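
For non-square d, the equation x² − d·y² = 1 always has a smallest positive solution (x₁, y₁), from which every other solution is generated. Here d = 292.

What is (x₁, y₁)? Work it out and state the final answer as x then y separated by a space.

√292 → a₀=17, period (11,2,1,3,8,3,1,2,11,34); ℓ=10 even so k=9
a_0=17:  p_0=17·1+0=17,  q_0=17·0+1=1
a_1=11:  p_1=11·17+1=188,  q_1=11·1+0=11
a_2=2:  p_2=2·188+17=393,  q_2=2·11+1=23
a_3=1:  p_3=1·393+188=581,  q_3=1·23+11=34
…
a_6=3:  p_6=3·17669+2136=55143,  q_6=3·1034+125=3227
a_7=1:  p_7=1·55143+17669=72812,  q_7=1·3227+1034=4261
a_8=2:  p_8=2·72812+55143=200767,  q_8=2·4261+3227=11749
a_9=11:  p_9=11·200767+72812=2281249,  q_9=11·11749+4261=133500
fundamental: x₁=2281249, y₁=133500  (since 5204097000001 − 292·17822250000 = 1)

2281249 133500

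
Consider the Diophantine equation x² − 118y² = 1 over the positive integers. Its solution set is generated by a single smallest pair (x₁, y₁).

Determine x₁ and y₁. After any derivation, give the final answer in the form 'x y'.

306917 28254

√118 → a₀=10, period (1,6,3,2,10,2,3,6,1,20); ℓ=10 even so k=9
step 0: (10, 1)  from 10·(1,0) + (0,1)
…
step 2: (76, 7)  from 6·(11,1) + (10,1)
…
step 4: (554, 51)  from 2·(239,22) + (76,7)
…
step 8: (264802, 24377)  from 6·(42115,3877) + (12112,1115)
step 9: (306917, 28254)  from 1·(264802,24377) + (42115,3877)
fundamental: x₁=306917, y₁=28254  (since 94198044889 − 118·798288516 = 1)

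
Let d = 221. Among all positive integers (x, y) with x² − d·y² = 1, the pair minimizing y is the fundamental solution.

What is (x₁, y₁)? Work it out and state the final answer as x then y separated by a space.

1665 112

√221 → a₀=14, period (1,6,2,6,1,28); ℓ=6 even so k=5
i=0: a=14 ⇒ p=14, q=1
…
i=2: a=6 ⇒ p=104, q=7
…
i=4: a=6 ⇒ p=1442, q=97
i=5: a=1 ⇒ p=1665, q=112
fundamental: x₁=1665, y₁=112  (since 2772225 − 221·12544 = 1)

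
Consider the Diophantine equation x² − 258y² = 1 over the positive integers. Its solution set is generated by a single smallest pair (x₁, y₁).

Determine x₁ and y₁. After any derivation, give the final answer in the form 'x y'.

257 16

√258 = [16; 16,32, …], period ℓ=2 (even) → k=1
i=0: a=16 ⇒ p=16, q=1
i=1: a=16 ⇒ p=257, q=16
→ (257, 16).  Check: 257²=66049, 258·16²=66048, difference 1.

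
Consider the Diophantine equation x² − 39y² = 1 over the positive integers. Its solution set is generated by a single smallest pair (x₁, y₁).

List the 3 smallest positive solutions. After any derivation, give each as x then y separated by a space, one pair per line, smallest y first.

√39 → a₀=6, period (4,12); ℓ=2 even so k=1
step 0: (6, 1)  from 6·(1,0) + (0,1)
step 1: (25, 4)  from 4·(6,1) + (1,0)
(x₁, y₁) = (25, 4);  25² − 39·4² = 1 ✓
k=2:  x_2 = 25·25+39·4·4 = 1249,  y_2 = 25·4+4·25 = 200
k=3:  x_3 = 25·1249+39·4·200 = 62425,  y_3 = 25·200+4·1249 = 9996

25 4
1249 200
62425 9996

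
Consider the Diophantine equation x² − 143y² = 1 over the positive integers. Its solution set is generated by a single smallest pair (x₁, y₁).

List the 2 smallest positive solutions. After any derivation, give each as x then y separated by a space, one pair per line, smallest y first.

12 1
287 24

[11; 1,22] for √143; ℓ=2 ⇒ convergent index 1
k=0  a_k=11  p_k/q_k = 11/1
k=1  a_k=1  p_k/q_k = 12/1
→ (12, 1).  Check: 12²=144, 143·1²=143, difference 1.
(12+1√143)^2 = 287 + 24√143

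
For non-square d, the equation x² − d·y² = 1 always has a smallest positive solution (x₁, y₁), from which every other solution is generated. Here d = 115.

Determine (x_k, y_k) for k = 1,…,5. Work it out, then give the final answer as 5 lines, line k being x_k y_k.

1126 105
2535751 236460
5710510126 532507815
12860066268001 1199207362920
28960863525028126 2700614448788025

√115 = [10; 1,2,1,1,1,1,1,2,1,20, …], period ℓ=10 (even) → k=9
step 0: (10, 1)  from 10·(1,0) + (0,1)
step 1: (11, 1)  from 1·(10,1) + (1,0)
step 2: (32, 3)  from 2·(11,1) + (10,1)
step 3: (43, 4)  from 1·(32,3) + (11,1)
step 4: (75, 7)  from 1·(43,4) + (32,3)
step 5: (118, 11)  from 1·(75,7) + (43,4)
step 6: (193, 18)  from 1·(118,11) + (75,7)
step 7: (311, 29)  from 1·(193,18) + (118,11)
step 8: (815, 76)  from 2·(311,29) + (193,18)
step 9: (1126, 105)  from 1·(815,76) + (311,29)
fundamental: x₁=1126, y₁=105  (since 1267876 − 115·11025 = 1)
(1126+105√115)^2 = 2535751 + 236460√115
(1126+105√115)^3 = 5710510126 + 532507815√115
(1126+105√115)^4 = 12860066268001 + 1199207362920√115
(1126+105√115)^5 = 28960863525028126 + 2700614448788025√115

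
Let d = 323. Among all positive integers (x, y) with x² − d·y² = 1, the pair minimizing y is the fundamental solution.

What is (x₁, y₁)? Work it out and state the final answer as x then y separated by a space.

[17; 1,34] for √323; ℓ=2 ⇒ convergent index 1
step 0: (17, 1)  from 17·(1,0) + (0,1)
step 1: (18, 1)  from 1·(17,1) + (1,0)
fundamental: x₁=18, y₁=1  (since 324 − 323·1 = 1)

18 1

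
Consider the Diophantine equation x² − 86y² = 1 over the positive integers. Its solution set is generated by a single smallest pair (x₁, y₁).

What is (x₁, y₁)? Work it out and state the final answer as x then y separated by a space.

√86 = [9; 3,1,1,1,8,1,1,1,3,18, …], period ℓ=10 (even) → k=9
k=0  a_k=9  p_k/q_k = 9/1
…
k=7  a_k=1  p_k/q_k = 1864/201
k=8  a_k=1  p_k/q_k = 2847/307
k=9  a_k=3  p_k/q_k = 10405/1122
(x₁, y₁) = (10405, 1122);  10405² − 86·1122² = 1 ✓

10405 1122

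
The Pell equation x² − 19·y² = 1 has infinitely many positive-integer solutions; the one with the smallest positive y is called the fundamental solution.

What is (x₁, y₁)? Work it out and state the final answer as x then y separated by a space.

170 39

[4; 2,1,3,1,2,8] for √19; ℓ=6 ⇒ convergent index 5
a_0=4:  p_0=4·1+0=4,  q_0=4·0+1=1
…
a_2=1:  p_2=1·9+4=13,  q_2=1·2+1=3
a_3=3:  p_3=3·13+9=48,  q_3=3·3+2=11
a_4=1:  p_4=1·48+13=61,  q_4=1·11+3=14
a_5=2:  p_5=2·61+48=170,  q_5=2·14+11=39
fundamental: x₁=170, y₁=39  (since 28900 − 19·1521 = 1)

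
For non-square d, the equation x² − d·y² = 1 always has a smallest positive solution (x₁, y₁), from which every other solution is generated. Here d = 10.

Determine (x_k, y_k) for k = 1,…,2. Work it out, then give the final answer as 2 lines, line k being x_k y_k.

19 6
721 228

d=10: √d = [3; 6] (ℓ=1, odd), read p_1/q_1
k=0  a_k=3  p_k/q_k = 3/1
k=1  a_k=6  p_k/q_k = 19/6
→ (19, 6).  Check: 19²=361, 10·6²=360, difference 1.
(x_2, y_2) = (19·19 + 10·6·6, 19·6 + 6·19) = (721, 228)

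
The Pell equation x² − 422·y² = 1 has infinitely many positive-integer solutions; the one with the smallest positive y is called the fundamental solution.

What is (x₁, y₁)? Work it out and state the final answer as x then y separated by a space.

7022501 341850

[20; 1,1,5,2,1,…,1,1,40] for √422; ℓ=14 ⇒ convergent index 13
i=0: a=20 ⇒ p=20, q=1
…
i=3: a=5 ⇒ p=226, q=11
i=4: a=2 ⇒ p=493, q=24
…
i=6: a=3 ⇒ p=2650, q=129
i=7: a=20 ⇒ p=53719, q=2615
…
i=9: a=1 ⇒ p=217526, q=10589
…
i=12: a=1 ⇒ p=3810680, q=185501
i=13: a=1 ⇒ p=7022501, q=341850
fundamental: x₁=7022501, y₁=341850  (since 49315520295001 − 422·116861422500 = 1)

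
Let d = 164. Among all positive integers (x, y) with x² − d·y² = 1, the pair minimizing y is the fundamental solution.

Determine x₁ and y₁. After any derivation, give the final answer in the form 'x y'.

2049 160

√164 → a₀=12, period (1,4,6,4,1,24); ℓ=6 even so k=5
a_0=12:  p_0=12·1+0=12,  q_0=12·0+1=1
…
a_4=4:  p_4=4·397+64=1652,  q_4=4·31+5=129
a_5=1:  p_5=1·1652+397=2049,  q_5=1·129+31=160
fundamental: x₁=2049, y₁=160  (since 4198401 − 164·25600 = 1)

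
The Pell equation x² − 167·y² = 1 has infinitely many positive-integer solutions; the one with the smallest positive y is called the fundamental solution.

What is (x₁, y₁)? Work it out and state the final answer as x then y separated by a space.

√167 = [12; 1,11,1,24, …], period ℓ=4 (even) → k=3
step 0: (12, 1)  from 12·(1,0) + (0,1)
step 1: (13, 1)  from 1·(12,1) + (1,0)
step 2: (155, 12)  from 11·(13,1) + (12,1)
step 3: (168, 13)  from 1·(155,12) + (13,1)
→ (168, 13).  Check: 168²=28224, 167·13²=28223, difference 1.

168 13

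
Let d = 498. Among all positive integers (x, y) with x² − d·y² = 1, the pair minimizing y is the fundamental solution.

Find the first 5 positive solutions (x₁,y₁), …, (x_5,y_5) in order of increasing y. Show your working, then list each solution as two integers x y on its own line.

179777 8056
64639539457 2896567024
23241404969742401 1041472259739240
8356540122426119709697 374465516875386131936
3004627427155559641130652737 134640574453571113022377304

[22; 3,6,22,6,3,44] for √498; ℓ=6 ⇒ convergent index 5
a_0=22:  p_0=22·1+0=22,  q_0=22·0+1=1
a_1=3:  p_1=3·22+1=67,  q_1=3·1+0=3
…
a_3=22:  p_3=22·424+67=9395,  q_3=22·19+3=421
a_4=6:  p_4=6·9395+424=56794,  q_4=6·421+19=2545
a_5=3:  p_5=3·56794+9395=179777,  q_5=3·2545+421=8056
(x₁, y₁) = (179777, 8056);  179777² − 498·8056² = 1 ✓
n=2: (179777,8056)∘(179777,8056) = (179777·179777+498·8056·8056, 179777·8056+8056·179777) = (64639539457,2896567024)
n=3: (64639539457,2896567024)∘(179777,8056) = (179777·64639539457+498·8056·2896567024, 179777·2896567024+8056·64639539457) = (23241404969742401,1041472259739240)
n=4: (23241404969742401,1041472259739240)∘(179777,8056) = (179777·23241404969742401+498·8056·1041472259739240, 179777·1041472259739240+8056·23241404969742401) = (8356540122426119709697,374465516875386131936)
n=5: (8356540122426119709697,374465516875386131936)∘(179777,8056) = (179777·8356540122426119709697+498·8056·374465516875386131936, 179777·374465516875386131936+8056·8356540122426119709697) = (3004627427155559641130652737,134640574453571113022377304)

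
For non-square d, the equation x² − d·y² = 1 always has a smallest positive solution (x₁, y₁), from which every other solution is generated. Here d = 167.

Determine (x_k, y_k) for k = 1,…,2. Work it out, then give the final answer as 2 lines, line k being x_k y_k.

168 13
56447 4368

√167 → a₀=12, period (1,11,1,24); ℓ=4 even so k=3
k=0  a_k=12  p_k/q_k = 12/1
…
k=2  a_k=11  p_k/q_k = 155/12
k=3  a_k=1  p_k/q_k = 168/13
(x₁, y₁) = (168, 13);  168² − 167·13² = 1 ✓
(x_2, y_2) = (168·168 + 167·13·13, 168·13 + 13·168) = (56447, 4368)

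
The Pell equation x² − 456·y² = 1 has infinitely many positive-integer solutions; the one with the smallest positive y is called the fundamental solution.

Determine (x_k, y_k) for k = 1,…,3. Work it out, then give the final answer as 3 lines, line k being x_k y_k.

1025 48
2101249 98400
4307559425 201719952

[21; 2,1,4,1,2,42] for √456; ℓ=6 ⇒ convergent index 5
i=0: a=21 ⇒ p=21, q=1
i=1: a=2 ⇒ p=43, q=2
…
i=4: a=1 ⇒ p=363, q=17
i=5: a=2 ⇒ p=1025, q=48
(x₁, y₁) = (1025, 48);  1025² − 456·48² = 1 ✓
n=2: (1025,48)∘(1025,48) = (1025·1025+456·48·48, 1025·48+48·1025) = (2101249,98400)
n=3: (2101249,98400)∘(1025,48) = (1025·2101249+456·48·98400, 1025·98400+48·2101249) = (4307559425,201719952)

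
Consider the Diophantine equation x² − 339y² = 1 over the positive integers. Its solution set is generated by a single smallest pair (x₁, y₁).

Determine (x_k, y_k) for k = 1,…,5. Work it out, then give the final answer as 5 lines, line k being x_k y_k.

97970 5321
19196241799 1042596740
3761311617998090 204286405230279
736991398411349512801 40027878239778270520
144406094600958511920229850 7843062462097867920458521

√339 → a₀=18, period (2,2,2,1,17,1,2,2,2,36); ℓ=10 even so k=9
a_0=18:  p_0=18·1+0=18,  q_0=18·0+1=1
a_1=2:  p_1=2·18+1=37,  q_1=2·1+0=2
a_2=2:  p_2=2·37+18=92,  q_2=2·2+1=5
a_3=2:  p_3=2·92+37=221,  q_3=2·5+2=12
a_4=1:  p_4=1·221+92=313,  q_4=1·12+5=17
…
a_8=2:  p_8=2·17252+5855=40359,  q_8=2·937+318=2192
a_9=2:  p_9=2·40359+17252=97970,  q_9=2·2192+937=5321
→ (97970, 5321).  Check: 97970²=9598120900, 339·5321²=9598120899, difference 1.
n=2: (97970,5321)∘(97970,5321) = (97970·97970+339·5321·5321, 97970·5321+5321·97970) = (19196241799,1042596740)
n=3: (19196241799,1042596740)∘(97970,5321) = (97970·19196241799+339·5321·1042596740, 97970·1042596740+5321·19196241799) = (3761311617998090,204286405230279)
n=4: (3761311617998090,204286405230279)∘(97970,5321) = (97970·3761311617998090+339·5321·204286405230279, 97970·204286405230279+5321·3761311617998090) = (736991398411349512801,40027878239778270520)
n=5: (736991398411349512801,40027878239778270520)∘(97970,5321) = (97970·736991398411349512801+339·5321·40027878239778270520, 97970·40027878239778270520+5321·736991398411349512801) = (144406094600958511920229850,7843062462097867920458521)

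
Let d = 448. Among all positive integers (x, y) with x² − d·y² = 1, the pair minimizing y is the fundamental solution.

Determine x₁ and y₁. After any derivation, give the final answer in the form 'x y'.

127 6

d=448: √d = [21; 6,42] (ℓ=2, even), read p_1/q_1
k=0  a_k=21  p_k/q_k = 21/1
k=1  a_k=6  p_k/q_k = 127/6
fundamental: x₁=127, y₁=6  (since 16129 − 448·36 = 1)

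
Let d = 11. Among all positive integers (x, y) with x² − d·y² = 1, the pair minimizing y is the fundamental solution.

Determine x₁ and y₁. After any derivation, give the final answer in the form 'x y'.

√11 = [3; 3,6, …], period ℓ=2 (even) → k=1
i=0: a=3 ⇒ p=3, q=1
i=1: a=3 ⇒ p=10, q=3
(x₁, y₁) = (10, 3);  10² − 11·3² = 1 ✓

10 3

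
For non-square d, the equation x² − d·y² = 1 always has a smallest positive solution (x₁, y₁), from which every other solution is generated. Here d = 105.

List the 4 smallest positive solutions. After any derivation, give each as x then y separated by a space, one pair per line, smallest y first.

41 4
3361 328
275561 26892
22592641 2204816

√105 = [10; 4,20, …], period ℓ=2 (even) → k=1
i=0: a=10 ⇒ p=10, q=1
i=1: a=4 ⇒ p=41, q=4
fundamental: x₁=41, y₁=4  (since 1681 − 105·16 = 1)
(41+4√105)^2 = 3361 + 328√105
(41+4√105)^3 = 275561 + 26892√105
(41+4√105)^4 = 22592641 + 2204816√105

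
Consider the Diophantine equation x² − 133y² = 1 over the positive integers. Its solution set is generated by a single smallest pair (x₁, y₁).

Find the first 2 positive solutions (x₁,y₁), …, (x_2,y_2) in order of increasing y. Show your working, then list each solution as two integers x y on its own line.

2588599 224460
13401689565601 1162073863080

[11; 1,1,7,5,1,…,1,1,22] for √133; ℓ=16 ⇒ convergent index 15
step 0: (11, 1)  from 11·(1,0) + (0,1)
step 1: (12, 1)  from 1·(11,1) + (1,0)
…
step 3: (173, 15)  from 7·(23,2) + (12,1)
step 4: (888, 77)  from 5·(173,15) + (23,2)
step 5: (1061, 92)  from 1·(888,77) + (173,15)
…
step 8: (7969, 691)  from 2·(3010,261) + (1949,169)
…
step 10: (18948, 1643)  from 1·(10979,952) + (7969,691)
step 11: (29927, 2595)  from 1·(18948,1643) + (10979,952)
step 12: (168583, 14618)  from 5·(29927,2595) + (18948,1643)
step 13: (1210008, 104921)  from 7·(168583,14618) + (29927,2595)
step 14: (1378591, 119539)  from 1·(1210008,104921) + (168583,14618)
step 15: (2588599, 224460)  from 1·(1378591,119539) + (1210008,104921)
(x₁, y₁) = (2588599, 224460);  2588599² − 133·224460² = 1 ✓
(x_2, y_2) = (2588599·2588599 + 133·224460·224460, 2588599·224460 + 224460·2588599) = (13401689565601, 1162073863080)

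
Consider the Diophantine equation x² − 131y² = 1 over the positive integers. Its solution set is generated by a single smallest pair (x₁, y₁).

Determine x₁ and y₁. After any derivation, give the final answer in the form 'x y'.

10610 927

d=131: √d = [11; 2,4,11,4,2,22] (ℓ=6, even), read p_5/q_5
step 0: (11, 1)  from 11·(1,0) + (0,1)
step 1: (23, 2)  from 2·(11,1) + (1,0)
step 2: (103, 9)  from 4·(23,2) + (11,1)
step 3: (1156, 101)  from 11·(103,9) + (23,2)
step 4: (4727, 413)  from 4·(1156,101) + (103,9)
step 5: (10610, 927)  from 2·(4727,413) + (1156,101)
fundamental: x₁=10610, y₁=927  (since 112572100 − 131·859329 = 1)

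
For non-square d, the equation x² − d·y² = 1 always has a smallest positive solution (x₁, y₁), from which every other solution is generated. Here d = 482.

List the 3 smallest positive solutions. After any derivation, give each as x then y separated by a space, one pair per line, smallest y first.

[21; 1,20,1,42] for √482; ℓ=4 ⇒ convergent index 3
a_0=21:  p_0=21·1+0=21,  q_0=21·0+1=1
…
a_2=20:  p_2=20·22+21=461,  q_2=20·1+1=21
a_3=1:  p_3=1·461+22=483,  q_3=1·21+1=22
(x₁, y₁) = (483, 22);  483² − 482·22² = 1 ✓
k=2:  x_2 = 483·483+482·22·22 = 466577,  y_2 = 483·22+22·483 = 21252
k=3:  x_3 = 483·466577+482·22·21252 = 450712899,  y_3 = 483·21252+22·466577 = 20529410

483 22
466577 21252
450712899 20529410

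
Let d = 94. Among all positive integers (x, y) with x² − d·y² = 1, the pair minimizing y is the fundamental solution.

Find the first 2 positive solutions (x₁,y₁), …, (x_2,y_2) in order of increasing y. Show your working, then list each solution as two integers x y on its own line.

2143295 221064
9187426914049 947610731760

[9; 1,2,3,1,1,…,2,1,18] for √94; ℓ=16 ⇒ convergent index 15
a_0=9:  p_0=9·1+0=9,  q_0=9·0+1=1
…
a_4=1:  p_4=1·97+29=126,  q_4=1·10+3=13
a_5=1:  p_5=1·126+97=223,  q_5=1·13+10=23
…
a_9=1:  p_9=1·12953+1464=14417,  q_9=1·1336+151=1487
…
a_11=1:  p_11=1·85038+14417=99455,  q_11=1·8771+1487=10258
…
a_14=2:  p_14=2·652934+184493=1490361,  q_14=2·67345+19029=153719
a_15=1:  p_15=1·1490361+652934=2143295,  q_15=1·153719+67345=221064
→ (2143295, 221064).  Check: 2143295²=4593713457025, 94·221064²=4593713457024, difference 1.
(2143295+221064√94)^2 = 9187426914049 + 947610731760√94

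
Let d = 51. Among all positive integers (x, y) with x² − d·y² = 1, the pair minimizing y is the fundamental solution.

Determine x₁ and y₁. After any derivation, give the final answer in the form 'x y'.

[7; 7,14] for √51; ℓ=2 ⇒ convergent index 1
a_0=7:  p_0=7·1+0=7,  q_0=7·0+1=1
a_1=7:  p_1=7·7+1=50,  q_1=7·1+0=7
fundamental: x₁=50, y₁=7  (since 2500 − 51·49 = 1)

50 7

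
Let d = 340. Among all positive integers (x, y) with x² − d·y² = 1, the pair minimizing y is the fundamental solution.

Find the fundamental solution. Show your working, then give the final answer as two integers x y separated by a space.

[18; 2,3,1,1,1,…,3,2,36] for √340; ℓ=14 ⇒ convergent index 13
step 0: (18, 1)  from 18·(1,0) + (0,1)
step 1: (37, 2)  from 2·(18,1) + (1,0)
…
step 3: (166, 9)  from 1·(129,7) + (37,2)
…
step 7: (6509, 353)  from 8·(756,41) + (461,25)
…
step 9: (13774, 747)  from 1·(7265,394) + (6509,353)
…
step 11: (34813, 1888)  from 1·(21039,1141) + (13774,747)
step 12: (125478, 6805)  from 3·(34813,1888) + (21039,1141)
step 13: (285769, 15498)  from 2·(125478,6805) + (34813,1888)
(x₁, y₁) = (285769, 15498);  285769² − 340·15498² = 1 ✓

285769 15498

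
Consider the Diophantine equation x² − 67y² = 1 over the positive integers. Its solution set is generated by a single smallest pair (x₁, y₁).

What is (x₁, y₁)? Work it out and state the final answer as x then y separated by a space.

48842 5967

[8; 5,2,1,1,7,1,1,2,5,16] for √67; ℓ=10 ⇒ convergent index 9
step 0: (8, 1)  from 8·(1,0) + (0,1)
…
step 2: (90, 11)  from 2·(41,5) + (8,1)
…
step 4: (221, 27)  from 1·(131,16) + (90,11)
step 5: (1678, 205)  from 7·(221,27) + (131,16)
…
step 7: (3577, 437)  from 1·(1899,232) + (1678,205)
step 8: (9053, 1106)  from 2·(3577,437) + (1899,232)
step 9: (48842, 5967)  from 5·(9053,1106) + (3577,437)
fundamental: x₁=48842, y₁=5967  (since 2385540964 − 67·35605089 = 1)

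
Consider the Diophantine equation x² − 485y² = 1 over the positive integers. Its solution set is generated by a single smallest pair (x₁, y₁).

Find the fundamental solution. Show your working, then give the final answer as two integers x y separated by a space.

969 44

√485 = [22; 44, …], period ℓ=1 (odd) → k=1
a_0=22:  p_0=22·1+0=22,  q_0=22·0+1=1
a_1=44:  p_1=44·22+1=969,  q_1=44·1+0=44
(x₁, y₁) = (969, 44);  969² − 485·44² = 1 ✓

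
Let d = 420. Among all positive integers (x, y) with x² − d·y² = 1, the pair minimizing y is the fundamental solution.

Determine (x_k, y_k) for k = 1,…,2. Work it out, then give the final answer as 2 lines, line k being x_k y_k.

[20; 2,40] for √420; ℓ=2 ⇒ convergent index 1
i=0: a=20 ⇒ p=20, q=1
i=1: a=2 ⇒ p=41, q=2
(x₁, y₁) = (41, 2);  41² − 420·2² = 1 ✓
(x_2, y_2) = (41·41 + 420·2·2, 41·2 + 2·41) = (3361, 164)

41 2
3361 164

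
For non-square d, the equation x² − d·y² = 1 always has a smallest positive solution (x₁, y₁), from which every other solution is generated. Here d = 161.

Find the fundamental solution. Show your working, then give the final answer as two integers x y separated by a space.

[12; 1,2,4,1,2,1,4,2,1,24] for √161; ℓ=10 ⇒ convergent index 9
step 0: (12, 1)  from 12·(1,0) + (0,1)
step 1: (13, 1)  from 1·(12,1) + (1,0)
…
step 3: (165, 13)  from 4·(38,3) + (13,1)
…
step 5: (571, 45)  from 2·(203,16) + (165,13)
step 6: (774, 61)  from 1·(571,45) + (203,16)
step 7: (3667, 289)  from 4·(774,61) + (571,45)
step 8: (8108, 639)  from 2·(3667,289) + (774,61)
step 9: (11775, 928)  from 1·(8108,639) + (3667,289)
(x₁, y₁) = (11775, 928);  11775² − 161·928² = 1 ✓

11775 928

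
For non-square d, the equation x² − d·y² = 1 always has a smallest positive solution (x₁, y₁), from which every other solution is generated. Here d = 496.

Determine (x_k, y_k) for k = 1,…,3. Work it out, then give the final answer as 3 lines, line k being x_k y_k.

d=496: √d = [22; 3,1,2,4,1,…,1,3,44] (ℓ=16, even), read p_15/q_15
step 0: (22, 1)  from 22·(1,0) + (0,1)
step 1: (67, 3)  from 3·(22,1) + (1,0)
…
step 3: (245, 11)  from 2·(89,4) + (67,3)
…
step 5: (1314, 59)  from 1·(1069,48) + (245,11)
…
step 9: (35166, 1579)  from 2·(14543,653) + (6080,273)
…
step 12: (389209, 17476)  from 4·(84875,3811) + (49709,2232)
step 13: (863293, 38763)  from 2·(389209,17476) + (84875,3811)
step 14: (1252502, 56239)  from 1·(863293,38763) + (389209,17476)
step 15: (4620799, 207480)  from 3·(1252502,56239) + (863293,38763)
fundamental: x₁=4620799, y₁=207480  (since 21351783398401 − 496·43047950400 = 1)
k=2:  x_2 = 4620799·4620799+496·207480·207480 = 42703566796801,  y_2 = 4620799·207480+207480·4620799 = 1917446753040
k=3:  x_3 = 4620799·42703566796801+496·207480·1917446753040 = 394649197502177907199,  y_3 = 4620799·1917446753040+207480·42703566796801 = 17720272078000750440

4620799 207480
42703566796801 1917446753040
394649197502177907199 17720272078000750440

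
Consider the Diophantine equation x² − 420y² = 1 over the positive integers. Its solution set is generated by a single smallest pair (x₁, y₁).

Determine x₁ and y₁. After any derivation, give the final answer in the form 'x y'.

41 2

d=420: √d = [20; 2,40] (ℓ=2, even), read p_1/q_1
step 0: (20, 1)  from 20·(1,0) + (0,1)
step 1: (41, 2)  from 2·(20,1) + (1,0)
→ (41, 2).  Check: 41²=1681, 420·2²=1680, difference 1.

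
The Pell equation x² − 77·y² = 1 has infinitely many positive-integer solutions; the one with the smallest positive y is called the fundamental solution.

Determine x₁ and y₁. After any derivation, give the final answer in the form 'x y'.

[8; 1,3,2,3,1,16] for √77; ℓ=6 ⇒ convergent index 5
step 0: (8, 1)  from 8·(1,0) + (0,1)
…
step 2: (35, 4)  from 3·(9,1) + (8,1)
step 3: (79, 9)  from 2·(35,4) + (9,1)
step 4: (272, 31)  from 3·(79,9) + (35,4)
step 5: (351, 40)  from 1·(272,31) + (79,9)
fundamental: x₁=351, y₁=40  (since 123201 − 77·1600 = 1)

351 40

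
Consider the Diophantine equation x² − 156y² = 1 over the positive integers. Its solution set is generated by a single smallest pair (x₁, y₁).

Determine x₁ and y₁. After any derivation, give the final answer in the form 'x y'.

25 2

√156 = [12; 2,24, …], period ℓ=2 (even) → k=1
step 0: (12, 1)  from 12·(1,0) + (0,1)
step 1: (25, 2)  from 2·(12,1) + (1,0)
(x₁, y₁) = (25, 2);  25² − 156·2² = 1 ✓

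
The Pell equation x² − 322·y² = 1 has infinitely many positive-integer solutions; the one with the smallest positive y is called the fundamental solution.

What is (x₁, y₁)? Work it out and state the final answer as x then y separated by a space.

323 18

√322 → a₀=17, period (1,16,1,34); ℓ=4 even so k=3
k=0  a_k=17  p_k/q_k = 17/1
…
k=2  a_k=16  p_k/q_k = 305/17
k=3  a_k=1  p_k/q_k = 323/18
fundamental: x₁=323, y₁=18  (since 104329 − 322·324 = 1)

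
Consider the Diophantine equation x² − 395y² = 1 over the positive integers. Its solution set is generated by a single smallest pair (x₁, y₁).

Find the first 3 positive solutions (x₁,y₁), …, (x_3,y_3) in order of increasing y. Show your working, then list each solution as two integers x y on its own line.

d=395: √d = [19; 1,6,1,38] (ℓ=4, even), read p_3/q_3
step 0: (19, 1)  from 19·(1,0) + (0,1)
step 1: (20, 1)  from 1·(19,1) + (1,0)
step 2: (139, 7)  from 6·(20,1) + (19,1)
step 3: (159, 8)  from 1·(139,7) + (20,1)
(x₁, y₁) = (159, 8);  159² − 395·8² = 1 ✓
k=2:  x_2 = 159·159+395·8·8 = 50561,  y_2 = 159·8+8·159 = 2544
k=3:  x_3 = 159·50561+395·8·2544 = 16078239,  y_3 = 159·2544+8·50561 = 808984

159 8
50561 2544
16078239 808984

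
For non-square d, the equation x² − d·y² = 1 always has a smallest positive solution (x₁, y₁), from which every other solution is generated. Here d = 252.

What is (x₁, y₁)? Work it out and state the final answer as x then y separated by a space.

127 8

√252 → a₀=15, period (1,6,1,30); ℓ=4 even so k=3
i=0: a=15 ⇒ p=15, q=1
…
i=2: a=6 ⇒ p=111, q=7
i=3: a=1 ⇒ p=127, q=8
(x₁, y₁) = (127, 8);  127² − 252·8² = 1 ✓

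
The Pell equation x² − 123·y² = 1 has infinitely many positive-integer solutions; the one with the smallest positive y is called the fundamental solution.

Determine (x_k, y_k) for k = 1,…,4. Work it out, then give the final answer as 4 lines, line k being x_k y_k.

[11; 11,22] for √123; ℓ=2 ⇒ convergent index 1
i=0: a=11 ⇒ p=11, q=1
i=1: a=11 ⇒ p=122, q=11
(x₁, y₁) = (122, 11);  122² − 123·11² = 1 ✓
n=2: (122,11)∘(122,11) = (122·122+123·11·11, 122·11+11·122) = (29767,2684)
n=3: (29767,2684)∘(122,11) = (122·29767+123·11·2684, 122·2684+11·29767) = (7263026,654885)
n=4: (7263026,654885)∘(122,11) = (122·7263026+123·11·654885, 122·654885+11·7263026) = (1772148577,159789256)

122 11
29767 2684
7263026 654885
1772148577 159789256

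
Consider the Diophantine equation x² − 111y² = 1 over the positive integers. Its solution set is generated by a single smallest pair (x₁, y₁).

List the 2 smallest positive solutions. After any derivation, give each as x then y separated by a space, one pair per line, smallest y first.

√111 → a₀=10, period (1,1,6,1,1,20); ℓ=6 even so k=5
step 0: (10, 1)  from 10·(1,0) + (0,1)
…
step 2: (21, 2)  from 1·(11,1) + (10,1)
step 3: (137, 13)  from 6·(21,2) + (11,1)
step 4: (158, 15)  from 1·(137,13) + (21,2)
step 5: (295, 28)  from 1·(158,15) + (137,13)
fundamental: x₁=295, y₁=28  (since 87025 − 111·784 = 1)
n=2: (295,28)∘(295,28) = (295·295+111·28·28, 295·28+28·295) = (174049,16520)

295 28
174049 16520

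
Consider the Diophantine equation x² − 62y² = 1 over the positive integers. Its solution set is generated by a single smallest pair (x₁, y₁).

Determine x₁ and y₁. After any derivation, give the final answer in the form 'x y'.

d=62: √d = [7; 1,6,1,14] (ℓ=4, even), read p_3/q_3
k=0  a_k=7  p_k/q_k = 7/1
k=1  a_k=1  p_k/q_k = 8/1
k=2  a_k=6  p_k/q_k = 55/7
k=3  a_k=1  p_k/q_k = 63/8
fundamental: x₁=63, y₁=8  (since 3969 − 62·64 = 1)

63 8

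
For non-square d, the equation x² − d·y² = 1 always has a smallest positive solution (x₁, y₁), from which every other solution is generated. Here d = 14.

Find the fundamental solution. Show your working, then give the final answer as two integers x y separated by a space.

15 4

√14 = [3; 1,2,1,6, …], period ℓ=4 (even) → k=3
i=0: a=3 ⇒ p=3, q=1
…
i=2: a=2 ⇒ p=11, q=3
i=3: a=1 ⇒ p=15, q=4
fundamental: x₁=15, y₁=4  (since 225 − 14·16 = 1)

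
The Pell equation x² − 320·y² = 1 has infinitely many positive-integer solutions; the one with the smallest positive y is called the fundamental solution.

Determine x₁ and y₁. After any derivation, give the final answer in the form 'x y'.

d=320: √d = [17; 1,7,1,34] (ℓ=4, even), read p_3/q_3
step 0: (17, 1)  from 17·(1,0) + (0,1)
…
step 2: (143, 8)  from 7·(18,1) + (17,1)
step 3: (161, 9)  from 1·(143,8) + (18,1)
→ (161, 9).  Check: 161²=25921, 320·9²=25920, difference 1.

161 9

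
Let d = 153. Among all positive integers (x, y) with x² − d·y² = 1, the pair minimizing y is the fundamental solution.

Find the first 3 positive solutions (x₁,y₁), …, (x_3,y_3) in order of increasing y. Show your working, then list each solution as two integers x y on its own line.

[12; 2,1,2,2,2,1,2,24] for √153; ℓ=8 ⇒ convergent index 7
a_0=12:  p_0=12·1+0=12,  q_0=12·0+1=1
…
a_2=1:  p_2=1·25+12=37,  q_2=1·2+1=3
a_3=2:  p_3=2·37+25=99,  q_3=2·3+2=8
a_4=2:  p_4=2·99+37=235,  q_4=2·8+3=19
a_5=2:  p_5=2·235+99=569,  q_5=2·19+8=46
a_6=1:  p_6=1·569+235=804,  q_6=1·46+19=65
a_7=2:  p_7=2·804+569=2177,  q_7=2·65+46=176
fundamental: x₁=2177, y₁=176  (since 4739329 − 153·30976 = 1)
n=2: (2177,176)∘(2177,176) = (2177·2177+153·176·176, 2177·176+176·2177) = (9478657,766304)
n=3: (9478657,766304)∘(2177,176) = (2177·9478657+153·176·766304, 2177·766304+176·9478657) = (41270070401,3336487440)

2177 176
9478657 766304
41270070401 3336487440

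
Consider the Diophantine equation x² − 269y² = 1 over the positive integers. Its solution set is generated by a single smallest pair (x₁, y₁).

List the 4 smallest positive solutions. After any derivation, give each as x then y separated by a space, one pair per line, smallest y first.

√269 → a₀=16, period (2,2,32); ℓ=3 odd so k=5
step 0: (16, 1)  from 16·(1,0) + (0,1)
…
step 2: (82, 5)  from 2·(33,2) + (16,1)
…
step 4: (5396, 329)  from 2·(2657,162) + (82,5)
step 5: (13449, 820)  from 2·(5396,329) + (2657,162)
(x₁, y₁) = (13449, 820);  13449² − 269·820² = 1 ✓
(13449+820√269)^2 = 361751201 + 22056360√269
(13449+820√269)^3 = 9730383791049 + 593271970460√269
(13449+820√269)^4 = 261727862849884801 + 15957829439376720√269

13449 820
361751201 22056360
9730383791049 593271970460
261727862849884801 15957829439376720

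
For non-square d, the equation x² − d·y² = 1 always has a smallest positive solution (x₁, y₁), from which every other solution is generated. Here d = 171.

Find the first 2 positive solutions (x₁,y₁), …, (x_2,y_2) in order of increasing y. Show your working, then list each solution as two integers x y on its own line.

170 13
57799 4420

[13; 13,26] for √171; ℓ=2 ⇒ convergent index 1
step 0: (13, 1)  from 13·(1,0) + (0,1)
step 1: (170, 13)  from 13·(13,1) + (1,0)
(x₁, y₁) = (170, 13);  170² − 171·13² = 1 ✓
(170+13√171)^2 = 57799 + 4420√171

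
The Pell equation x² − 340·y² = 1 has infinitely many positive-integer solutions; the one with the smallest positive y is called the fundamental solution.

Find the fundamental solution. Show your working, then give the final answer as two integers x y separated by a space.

285769 15498

√340 = [18; 2,3,1,1,1,…,3,2,36, …], period ℓ=14 (even) → k=13
step 0: (18, 1)  from 18·(1,0) + (0,1)
step 1: (37, 2)  from 2·(18,1) + (1,0)
…
step 8: (7265, 394)  from 1·(6509,353) + (756,41)
…
step 10: (21039, 1141)  from 1·(13774,747) + (7265,394)
…
step 12: (125478, 6805)  from 3·(34813,1888) + (21039,1141)
step 13: (285769, 15498)  from 2·(125478,6805) + (34813,1888)
fundamental: x₁=285769, y₁=15498  (since 81663921361 − 340·240188004 = 1)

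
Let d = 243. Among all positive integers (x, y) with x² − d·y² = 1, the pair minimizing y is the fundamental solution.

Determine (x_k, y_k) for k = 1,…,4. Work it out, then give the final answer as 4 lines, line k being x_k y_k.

√243 → a₀=15, period (1,1,2,3,15,3,2,1,1,30); ℓ=10 even so k=9
k=0  a_k=15  p_k/q_k = 15/1
…
k=2  a_k=1  p_k/q_k = 31/2
…
k=4  a_k=3  p_k/q_k = 265/17
…
k=6  a_k=3  p_k/q_k = 12424/797
…
k=8  a_k=1  p_k/q_k = 41325/2651
k=9  a_k=1  p_k/q_k = 70226/4505
fundamental: x₁=70226, y₁=4505  (since 4931691076 − 243·20295025 = 1)
n=2: (70226,4505)∘(70226,4505) = (70226·70226+243·4505·4505, 70226·4505+4505·70226) = (9863382151,632736260)
n=3: (9863382151,632736260)∘(70226,4505) = (70226·9863382151+243·4505·632736260, 70226·632736260+4505·9863382151) = (1385331749802026,88869073185015)
n=4: (1385331749802026,88869073185015)∘(70226,4505) = (70226·1385331749802026+243·4505·88869073185015, 70226·88869073185015+4505·1385331749802026) = (194572614913330773601,12481839066348990520)

70226 4505
9863382151 632736260
1385331749802026 88869073185015
194572614913330773601 12481839066348990520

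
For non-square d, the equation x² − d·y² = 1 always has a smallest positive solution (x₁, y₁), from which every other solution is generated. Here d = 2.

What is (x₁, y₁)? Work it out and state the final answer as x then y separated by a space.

3 2

d=2: √d = [1; 2] (ℓ=1, odd), read p_1/q_1
k=0  a_k=1  p_k/q_k = 1/1
k=1  a_k=2  p_k/q_k = 3/2
→ (3, 2).  Check: 3²=9, 2·2²=8, difference 1.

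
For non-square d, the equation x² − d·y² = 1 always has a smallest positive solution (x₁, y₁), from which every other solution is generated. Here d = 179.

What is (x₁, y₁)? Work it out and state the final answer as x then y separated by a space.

4190210 313191

√179 → a₀=13, period (2,1,1,1,3,…,1,2,26); ℓ=14 even so k=13
a_0=13:  p_0=13·1+0=13,  q_0=13·0+1=1
a_1=2:  p_1=2·13+1=27,  q_1=2·1+0=2
…
a_3=1:  p_3=1·40+27=67,  q_3=1·3+2=5
a_4=1:  p_4=1·67+40=107,  q_4=1·5+3=8
a_5=3:  p_5=3·107+67=388,  q_5=3·8+5=29
a_6=5:  p_6=5·388+107=2047,  q_6=5·29+8=153
…
a_8=5:  p_8=5·26999+2047=137042,  q_8=5·2018+153=10243
a_9=3:  p_9=3·137042+26999=438125,  q_9=3·10243+2018=32747
a_10=1:  p_10=1·438125+137042=575167,  q_10=1·32747+10243=42990
a_11=1:  p_11=1·575167+438125=1013292,  q_11=1·42990+32747=75737
a_12=1:  p_12=1·1013292+575167=1588459,  q_12=1·75737+42990=118727
a_13=2:  p_13=2·1588459+1013292=4190210,  q_13=2·118727+75737=313191
fundamental: x₁=4190210, y₁=313191  (since 17557859844100 − 179·98088602481 = 1)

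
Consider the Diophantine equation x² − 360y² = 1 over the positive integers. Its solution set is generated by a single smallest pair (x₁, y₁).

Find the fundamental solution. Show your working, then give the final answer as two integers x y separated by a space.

√360 = [18; 1,36, …], period ℓ=2 (even) → k=1
i=0: a=18 ⇒ p=18, q=1
i=1: a=1 ⇒ p=19, q=1
fundamental: x₁=19, y₁=1  (since 361 − 360·1 = 1)

19 1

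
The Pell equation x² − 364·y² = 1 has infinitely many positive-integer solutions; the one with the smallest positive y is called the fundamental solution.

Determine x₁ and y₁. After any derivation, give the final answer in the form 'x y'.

√364 → a₀=19, period (12,1,2,3,1,8,1,3,2,1,12,38); ℓ=12 even so k=11
k=0  a_k=19  p_k/q_k = 19/1
…
k=2  a_k=1  p_k/q_k = 248/13
k=3  a_k=2  p_k/q_k = 725/38
k=4  a_k=3  p_k/q_k = 2423/127
k=5  a_k=1  p_k/q_k = 3148/165
…
k=7  a_k=1  p_k/q_k = 30755/1612
…
k=9  a_k=2  p_k/q_k = 270499/14178
k=10  a_k=1  p_k/q_k = 390371/20461
k=11  a_k=12  p_k/q_k = 4954951/259710
fundamental: x₁=4954951, y₁=259710  (since 24551539412401 − 364·67449284100 = 1)

4954951 259710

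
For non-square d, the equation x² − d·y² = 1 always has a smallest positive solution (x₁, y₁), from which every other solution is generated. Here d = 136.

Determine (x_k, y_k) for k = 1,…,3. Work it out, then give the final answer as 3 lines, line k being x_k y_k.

[11; 1,1,1,22] for √136; ℓ=4 ⇒ convergent index 3
k=0  a_k=11  p_k/q_k = 11/1
…
k=2  a_k=1  p_k/q_k = 23/2
k=3  a_k=1  p_k/q_k = 35/3
fundamental: x₁=35, y₁=3  (since 1225 − 136·9 = 1)
k=2:  x_2 = 35·35+136·3·3 = 2449,  y_2 = 35·3+3·35 = 210
k=3:  x_3 = 35·2449+136·3·210 = 171395,  y_3 = 35·210+3·2449 = 14697

35 3
2449 210
171395 14697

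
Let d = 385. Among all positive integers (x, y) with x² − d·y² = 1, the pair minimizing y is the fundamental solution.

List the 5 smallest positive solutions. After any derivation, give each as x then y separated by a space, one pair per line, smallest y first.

95831 4884
18367161121 936077208
3520286834677271 179410429834812
674705215289547953281 34386161802063660336
129315350969305052987065751 6590520543127714837483620

d=385: √d = [19; 1,1,1,1,1,…,1,1,38] (ℓ=16, even), read p_15/q_15
i=0: a=19 ⇒ p=19, q=1
i=1: a=1 ⇒ p=20, q=1
i=2: a=1 ⇒ p=39, q=2
i=3: a=1 ⇒ p=59, q=3
i=4: a=1 ⇒ p=98, q=5
i=5: a=1 ⇒ p=157, q=8
…
i=7: a=1 ⇒ p=726, q=37
i=8: a=2 ⇒ p=2021, q=103
i=9: a=1 ⇒ p=2747, q=140
i=10: a=3 ⇒ p=10262, q=523
i=11: a=1 ⇒ p=13009, q=663
i=12: a=1 ⇒ p=23271, q=1186
i=13: a=1 ⇒ p=36280, q=1849
i=14: a=1 ⇒ p=59551, q=3035
i=15: a=1 ⇒ p=95831, q=4884
fundamental: x₁=95831, y₁=4884  (since 9183580561 − 385·23853456 = 1)
(95831+4884√385)^2 = 18367161121 + 936077208√385
(95831+4884√385)^3 = 3520286834677271 + 179410429834812√385
(95831+4884√385)^4 = 674705215289547953281 + 34386161802063660336√385
(95831+4884√385)^5 = 129315350969305052987065751 + 6590520543127714837483620√385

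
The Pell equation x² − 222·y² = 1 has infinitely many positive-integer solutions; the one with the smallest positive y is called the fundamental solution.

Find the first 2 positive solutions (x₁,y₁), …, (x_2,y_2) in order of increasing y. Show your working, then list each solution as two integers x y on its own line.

149 10
44401 2980

√222 = [14; 1,8,1,28, …], period ℓ=4 (even) → k=3
a_0=14:  p_0=14·1+0=14,  q_0=14·0+1=1
…
a_2=8:  p_2=8·15+14=134,  q_2=8·1+1=9
a_3=1:  p_3=1·134+15=149,  q_3=1·9+1=10
→ (149, 10).  Check: 149²=22201, 222·10²=22200, difference 1.
(149+10√222)^2 = 44401 + 2980√222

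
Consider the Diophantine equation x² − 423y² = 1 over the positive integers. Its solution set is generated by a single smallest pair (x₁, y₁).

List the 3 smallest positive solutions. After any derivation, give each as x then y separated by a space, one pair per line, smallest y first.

√423 = [20; 1,1,3,4,3,1,1,40, …], period ℓ=8 (even) → k=7
step 0: (20, 1)  from 20·(1,0) + (0,1)
step 1: (21, 1)  from 1·(20,1) + (1,0)
step 2: (41, 2)  from 1·(21,1) + (20,1)
step 3: (144, 7)  from 3·(41,2) + (21,1)
…
step 5: (1995, 97)  from 3·(617,30) + (144,7)
step 6: (2612, 127)  from 1·(1995,97) + (617,30)
step 7: (4607, 224)  from 1·(2612,127) + (1995,97)
fundamental: x₁=4607, y₁=224  (since 21224449 − 423·50176 = 1)
(x_2, y_2) = (4607·4607 + 423·224·224, 4607·224 + 224·4607) = (42448897, 2063936)
(x_3, y_3) = (4607·42448897 + 423·224·2063936, 4607·2063936 + 224·42448897) = (391124132351, 19017106080)

4607 224
42448897 2063936
391124132351 19017106080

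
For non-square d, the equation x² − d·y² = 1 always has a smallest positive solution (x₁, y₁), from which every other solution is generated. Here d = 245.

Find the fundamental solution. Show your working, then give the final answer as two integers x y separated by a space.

d=245: √d = [15; 1,1,1,7,6,7,1,1,1,30] (ℓ=10, even), read p_9/q_9
step 0: (15, 1)  from 15·(1,0) + (0,1)
step 1: (16, 1)  from 1·(15,1) + (1,0)
step 2: (31, 2)  from 1·(16,1) + (15,1)
…
step 5: (2207, 141)  from 6·(360,23) + (47,3)
step 6: (15809, 1010)  from 7·(2207,141) + (360,23)
…
step 8: (33825, 2161)  from 1·(18016,1151) + (15809,1010)
step 9: (51841, 3312)  from 1·(33825,2161) + (18016,1151)
→ (51841, 3312).  Check: 51841²=2687489281, 245·3312²=2687489280, difference 1.

51841 3312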